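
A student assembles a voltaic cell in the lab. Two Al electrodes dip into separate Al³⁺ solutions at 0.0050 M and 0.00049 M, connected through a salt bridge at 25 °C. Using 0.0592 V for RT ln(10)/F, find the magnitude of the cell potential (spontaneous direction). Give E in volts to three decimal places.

For a concentration cell E°cell = 0. The 0.0050 M side is the cathode (reduction is favoured where [Al³⁺] is higher).
With n = 3, E = −(0.0592/3) log([Al³⁺]ₐₙ/[Al³⁺]꜀ₐₜ) = −(0.0592/3) log(0.00049/0.005) = −(0.0592/3)(-1.009) = +0.020 V.

+0.020 V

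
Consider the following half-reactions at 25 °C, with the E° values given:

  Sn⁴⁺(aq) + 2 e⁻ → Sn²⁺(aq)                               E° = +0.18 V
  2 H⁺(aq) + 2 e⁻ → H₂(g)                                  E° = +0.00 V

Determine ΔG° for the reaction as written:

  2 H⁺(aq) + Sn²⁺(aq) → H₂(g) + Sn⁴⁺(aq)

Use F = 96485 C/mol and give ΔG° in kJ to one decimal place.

As written, H⁺/H₂ is reduced (cathode) and Sn⁴⁺/Sn²⁺ is oxidised (anode), so E°cell = (+0.00) − (+0.18) = -0.18 V.
Balancing electrons gives n = 2.
ΔG° = −nFE° = −(2)(96485)(-0.18) = 34,735 J = +34.7 kJ.

+34.7 kJ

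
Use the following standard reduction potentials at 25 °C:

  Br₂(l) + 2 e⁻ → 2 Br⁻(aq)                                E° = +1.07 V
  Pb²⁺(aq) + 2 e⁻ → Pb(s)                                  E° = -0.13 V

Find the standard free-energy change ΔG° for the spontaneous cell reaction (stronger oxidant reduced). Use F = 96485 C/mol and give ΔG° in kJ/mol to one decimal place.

-231.6 kJ/mol

Br₂/Br⁻ (E° = +1.07 V) is the cathode; Pb²⁺/Pb (E° = -0.13 V) is the anode, so E°cell = +1.20 V.
Balancing electrons gives n = 2 (lcm of 2 and 2).
ΔG° = −nFE° = −(2)(96485)(+1.20) = -231,564 J = -231.6 kJ/mol.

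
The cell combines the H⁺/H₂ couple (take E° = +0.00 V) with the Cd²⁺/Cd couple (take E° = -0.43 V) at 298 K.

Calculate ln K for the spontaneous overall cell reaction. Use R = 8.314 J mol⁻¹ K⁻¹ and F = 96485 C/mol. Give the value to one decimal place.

Cathode: H⁺/H₂; anode: Cd²⁺/Cd. E°cell = (+0.00) − (-0.43) = +0.43 V, with n = 2.
ΔG° = −nFE° = −RT ln K, so ln K = nFE°/(RT) = (2)(96485)(+0.43) / ((8.314)(298)) = 33.491.

33.5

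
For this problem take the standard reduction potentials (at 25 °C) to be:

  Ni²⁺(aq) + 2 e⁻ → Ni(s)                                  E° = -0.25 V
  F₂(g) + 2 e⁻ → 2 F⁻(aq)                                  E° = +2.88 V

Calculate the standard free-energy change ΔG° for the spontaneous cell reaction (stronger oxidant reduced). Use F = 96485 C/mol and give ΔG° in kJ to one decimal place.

F₂/F⁻ (E° = +2.88 V) is the cathode; Ni²⁺/Ni (E° = -0.25 V) is the anode, so E°cell = +3.13 V.
Balancing electrons gives n = 2 (lcm of 2 and 2).
ΔG° = −nFE° = −(2)(96485)(+3.13) = -603,996 J = -604.0 kJ.

-604.0 kJ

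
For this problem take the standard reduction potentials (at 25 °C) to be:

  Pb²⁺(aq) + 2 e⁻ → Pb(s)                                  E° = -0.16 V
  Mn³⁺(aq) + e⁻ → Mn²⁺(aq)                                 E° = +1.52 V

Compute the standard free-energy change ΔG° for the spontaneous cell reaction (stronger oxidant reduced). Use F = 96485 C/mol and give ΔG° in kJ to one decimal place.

-324.2 kJ

Mn³⁺/Mn²⁺ (E° = +1.52 V) is the cathode; Pb²⁺/Pb (E° = -0.16 V) is the anode, so E°cell = +1.68 V.
Balancing electrons gives n = 2 (lcm of 1 and 2).
ΔG° = −nFE° = −(2)(96485)(+1.68) = -324,190 J = -324.2 kJ.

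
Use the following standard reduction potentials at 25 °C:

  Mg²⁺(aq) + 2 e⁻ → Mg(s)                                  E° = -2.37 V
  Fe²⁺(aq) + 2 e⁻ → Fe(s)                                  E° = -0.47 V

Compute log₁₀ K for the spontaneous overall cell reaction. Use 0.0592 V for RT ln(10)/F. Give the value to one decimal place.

64.2

Cathode: Fe²⁺/Fe; anode: Mg²⁺/Mg. E°cell = +1.90 V, n = 2.
log K = nE°cell / 0.0592 = (2)(+1.90) / 0.0592 = 64.2.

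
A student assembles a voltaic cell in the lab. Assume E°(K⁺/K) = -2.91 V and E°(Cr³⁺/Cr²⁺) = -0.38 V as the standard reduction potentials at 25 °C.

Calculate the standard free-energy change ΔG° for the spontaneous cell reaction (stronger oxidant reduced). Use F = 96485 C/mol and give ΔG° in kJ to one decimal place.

-244.1 kJ

Cr³⁺/Cr²⁺ (E° = -0.38 V) is the cathode; K⁺/K (E° = -2.91 V) is the anode, so E°cell = +2.53 V.
Balancing electrons gives n = 1 (lcm of 1 and 1).
ΔG° = −nFE° = −(1)(96485)(+2.53) = -244,107 J = -244.1 kJ.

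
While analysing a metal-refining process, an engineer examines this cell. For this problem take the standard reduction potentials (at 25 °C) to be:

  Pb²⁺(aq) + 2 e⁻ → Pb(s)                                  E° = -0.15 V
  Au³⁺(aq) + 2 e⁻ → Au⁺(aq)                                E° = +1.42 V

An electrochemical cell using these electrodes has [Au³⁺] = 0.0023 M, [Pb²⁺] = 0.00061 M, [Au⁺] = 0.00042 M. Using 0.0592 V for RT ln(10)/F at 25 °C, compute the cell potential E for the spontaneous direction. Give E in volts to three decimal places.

Au³⁺/Au⁺ is the cathode (higher E°), Pb²⁺/Pb the anode: E°cell = +1.42 − (-0.15) = +1.57 V, n = 2.
Overall: Au³⁺(aq) + Pb(s) → Au⁺(aq) + Pb²⁺(aq)
Q = [Au⁺]·[Pb²⁺] / ([Au³⁺]); log Q = -3.953.
E = E° − (0.0592/n) log Q = +1.57 − (0.0592/2)(-3.953) = +1.687 V.

+1.687 V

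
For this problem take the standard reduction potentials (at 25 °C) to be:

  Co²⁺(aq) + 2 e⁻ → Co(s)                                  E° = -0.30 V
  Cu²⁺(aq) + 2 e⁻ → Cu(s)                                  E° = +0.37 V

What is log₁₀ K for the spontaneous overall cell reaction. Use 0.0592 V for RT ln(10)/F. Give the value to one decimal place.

22.6

Cathode: Cu²⁺/Cu; anode: Co²⁺/Co. E°cell = +0.67 V, n = 2.
log K = nE°cell / 0.0592 = (2)(+0.67) / 0.0592 = 22.6.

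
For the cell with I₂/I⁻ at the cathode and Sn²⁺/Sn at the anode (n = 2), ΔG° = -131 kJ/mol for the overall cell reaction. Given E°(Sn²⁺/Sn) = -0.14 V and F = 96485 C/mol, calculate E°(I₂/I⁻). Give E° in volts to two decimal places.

E°cell = −ΔG°/(nF) = −(-131×10³)/((2)(96485)) = +0.679 V.
Since I₂/I⁻ is the cathode and Sn²⁺/Sn the anode, E°cell = E°(I₂/I⁻) − E°(Sn²⁺/Sn).
So E°(I₂/I⁻) = E°cell + E°(Sn²⁺/Sn) = +0.679 + (-0.14) = +0.54 V.

+0.54 V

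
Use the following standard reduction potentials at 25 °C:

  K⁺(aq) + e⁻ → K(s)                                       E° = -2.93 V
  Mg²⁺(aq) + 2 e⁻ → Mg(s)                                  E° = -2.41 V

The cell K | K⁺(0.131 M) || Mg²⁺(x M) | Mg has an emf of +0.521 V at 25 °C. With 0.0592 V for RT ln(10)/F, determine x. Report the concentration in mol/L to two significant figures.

0.019 M

Mg²⁺/Mg is the cathode, K⁺/K the anode: E°cell = +0.52 V, n = 2.
Overall reaction: Mg²⁺(aq) + 2 K(s) → Mg(s) + 2 K⁺(aq); Q = [K⁺]^2/[Mg²⁺]^1.
From E = E° − (0.0592/n) log Q: log Q = (E° − E)·n/0.0592 = (+0.52 − (+0.521))·2/0.0592 = -0.0338.
So 1·log[Mg²⁺] = 2·log(0.131) − log Q = -1.7655 − (-0.0338) = -1.7317; [Mg²⁺] = 10^(-1.7317) ≈ 0.019 M.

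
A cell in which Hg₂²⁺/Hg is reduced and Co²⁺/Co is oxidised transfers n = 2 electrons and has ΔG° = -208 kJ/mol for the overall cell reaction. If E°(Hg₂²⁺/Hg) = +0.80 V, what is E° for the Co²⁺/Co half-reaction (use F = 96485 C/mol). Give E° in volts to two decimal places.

-0.28 V

E°cell = −ΔG°/(nF) = −(-208×10³)/((2)(96485)) = +1.078 V.
Since Hg₂²⁺/Hg is the cathode and Co²⁺/Co the anode, E°cell = E°(Hg₂²⁺/Hg) − E°(Co²⁺/Co).
So E°(Co²⁺/Co) = E°(Hg₂²⁺/Hg) − E°cell = (+0.80) − (+1.078) = -0.28 V.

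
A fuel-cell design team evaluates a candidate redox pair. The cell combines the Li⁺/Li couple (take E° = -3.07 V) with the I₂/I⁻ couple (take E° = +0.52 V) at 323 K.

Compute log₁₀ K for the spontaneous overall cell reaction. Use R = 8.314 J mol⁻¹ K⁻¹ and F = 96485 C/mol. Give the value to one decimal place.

112.0

Cathode: I₂/I⁻; anode: Li⁺/Li. E°cell = (+0.52) − (-3.07) = +3.59 V, with n = 2.
ΔG° = −nFE° = −RT ln K, so ln K = nFE°/(RT) = (2)(96485)(+3.59) / ((8.314)(323)) = 257.971.
log₁₀ K = 257.971 / ln 10 = 112.0.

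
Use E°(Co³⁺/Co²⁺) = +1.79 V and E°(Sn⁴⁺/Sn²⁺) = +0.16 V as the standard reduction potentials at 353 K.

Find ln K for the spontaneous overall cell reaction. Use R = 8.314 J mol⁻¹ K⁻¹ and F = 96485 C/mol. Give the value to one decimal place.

Cathode: Co³⁺/Co²⁺; anode: Sn⁴⁺/Sn²⁺. E°cell = (+1.79) − (+0.16) = +1.63 V, with n = 2.
ΔG° = −nFE° = −RT ln K, so ln K = nFE°/(RT) = (2)(96485)(+1.63) / ((8.314)(353)) = 107.175.

107.2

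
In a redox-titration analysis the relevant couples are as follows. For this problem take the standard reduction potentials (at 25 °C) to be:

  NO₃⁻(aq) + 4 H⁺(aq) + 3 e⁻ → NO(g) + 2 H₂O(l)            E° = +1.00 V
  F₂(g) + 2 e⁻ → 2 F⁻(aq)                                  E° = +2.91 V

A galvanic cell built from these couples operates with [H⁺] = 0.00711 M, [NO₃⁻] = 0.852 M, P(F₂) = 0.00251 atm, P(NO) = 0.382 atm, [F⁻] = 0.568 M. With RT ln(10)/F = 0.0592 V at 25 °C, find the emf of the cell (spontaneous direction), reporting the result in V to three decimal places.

+2.010 V

F₂/F⁻ is the cathode (higher E°), NO₃⁻/NO the anode: E°cell = +2.91 − (+1.00) = +1.91 V, n = 6.
Overall: 3 F₂(g) + 2 NO(g) + 4 H₂O(l) → 6 F⁻(aq) + 2 NO₃⁻(aq) + 8 H⁺(aq)
Q = [F⁻]^6·[NO₃⁻]^2·[H⁺]^8 / (P(F₂)^3·P(NO)^2); log Q = -10.161.
E = E° − (0.0592/n) log Q = +1.91 − (0.0592/6)(-10.161) = +2.010 V.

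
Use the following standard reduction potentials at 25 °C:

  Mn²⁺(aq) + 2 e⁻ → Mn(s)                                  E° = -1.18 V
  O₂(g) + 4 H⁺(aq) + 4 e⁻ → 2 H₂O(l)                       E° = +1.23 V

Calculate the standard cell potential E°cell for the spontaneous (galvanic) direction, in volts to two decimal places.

+2.41 V

The O₂/H₂O couple has the higher reduction potential, so it is the cathode; Mn²⁺/Mn is oxidised at the anode.
E°cell = E°(cathode) − E°(anode) = (+1.23) − (-1.18) = +2.41 V.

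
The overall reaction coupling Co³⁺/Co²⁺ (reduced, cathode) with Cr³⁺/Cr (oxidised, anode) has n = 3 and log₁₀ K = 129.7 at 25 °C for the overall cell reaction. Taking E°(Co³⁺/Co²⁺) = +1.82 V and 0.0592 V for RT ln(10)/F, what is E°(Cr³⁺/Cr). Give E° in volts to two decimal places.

-0.74 V

E°cell = (0.0592/n)·log K = (0.0592/3)(129.7) = +2.559 V.
Since Co³⁺/Co²⁺ is the cathode and Cr³⁺/Cr the anode, E°cell = E°(Co³⁺/Co²⁺) − E°(Cr³⁺/Cr).
So E°(Cr³⁺/Cr) = E°(Co³⁺/Co²⁺) − E°cell = (+1.82) − (+2.559) = -0.74 V.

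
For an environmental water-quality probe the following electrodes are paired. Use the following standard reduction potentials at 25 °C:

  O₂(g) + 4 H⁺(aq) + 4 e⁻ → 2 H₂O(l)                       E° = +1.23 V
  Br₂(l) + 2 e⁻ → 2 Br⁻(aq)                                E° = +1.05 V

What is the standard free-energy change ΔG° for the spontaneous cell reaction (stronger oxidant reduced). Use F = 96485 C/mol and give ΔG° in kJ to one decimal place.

O₂/H₂O (E° = +1.23 V) is the cathode; Br₂/Br⁻ (E° = +1.05 V) is the anode, so E°cell = +0.18 V.
Balancing electrons gives n = 4 (lcm of 4 and 2).
ΔG° = −nFE° = −(4)(96485)(+0.18) = -69,469 J = -69.5 kJ.

-69.5 kJ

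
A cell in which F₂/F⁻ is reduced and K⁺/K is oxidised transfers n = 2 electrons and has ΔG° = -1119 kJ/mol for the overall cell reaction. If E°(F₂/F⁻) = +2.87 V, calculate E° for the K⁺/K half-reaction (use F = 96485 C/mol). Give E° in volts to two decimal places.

-2.93 V

E°cell = −ΔG°/(nF) = −(-1119×10³)/((2)(96485)) = +5.799 V.
Since F₂/F⁻ is the cathode and K⁺/K the anode, E°cell = E°(F₂/F⁻) − E°(K⁺/K).
So E°(K⁺/K) = E°(F₂/F⁻) − E°cell = (+2.87) − (+5.799) = -2.93 V.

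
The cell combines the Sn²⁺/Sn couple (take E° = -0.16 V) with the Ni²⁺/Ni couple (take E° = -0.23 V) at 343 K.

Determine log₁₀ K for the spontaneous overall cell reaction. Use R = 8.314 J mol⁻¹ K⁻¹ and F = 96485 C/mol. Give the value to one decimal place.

Cathode: Sn²⁺/Sn; anode: Ni²⁺/Ni. E°cell = (-0.16) − (-0.23) = +0.07 V, with n = 2.
ΔG° = −nFE° = −RT ln K, so ln K = nFE°/(RT) = (2)(96485)(+0.07) / ((8.314)(343)) = 4.737.
log₁₀ K = 4.737 / ln 10 = 2.1.

2.1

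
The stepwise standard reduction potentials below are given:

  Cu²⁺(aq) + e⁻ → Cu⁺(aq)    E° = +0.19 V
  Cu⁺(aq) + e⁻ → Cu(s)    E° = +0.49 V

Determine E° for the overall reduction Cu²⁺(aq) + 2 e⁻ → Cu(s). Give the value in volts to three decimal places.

+0.340 V

Since ΔG° = −nFE° is additive over sequential reductions, n₃E°₃ = n₁E°₁ + n₂E°₂.
E°₃ = (1×+0.19 + 1×+0.49) / 2 = (+0.680) / 2 = +0.340 V.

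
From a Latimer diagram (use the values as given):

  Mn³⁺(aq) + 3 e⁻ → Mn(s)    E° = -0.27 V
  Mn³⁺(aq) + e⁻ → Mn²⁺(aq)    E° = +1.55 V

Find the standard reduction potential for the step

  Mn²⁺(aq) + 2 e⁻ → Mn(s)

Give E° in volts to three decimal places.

-1.180 V

Sequential free energies add, so n₃E°₃ = n₁E°₁ + n₂E°₂.
With n₃ = 3, and the known step contributing 1×(+1.55) V, the unknown satisfies 2·E° = 3×(-0.27) − 1×(+1.55) = -2.360.
E° = -2.360 / 2 = -1.180 V.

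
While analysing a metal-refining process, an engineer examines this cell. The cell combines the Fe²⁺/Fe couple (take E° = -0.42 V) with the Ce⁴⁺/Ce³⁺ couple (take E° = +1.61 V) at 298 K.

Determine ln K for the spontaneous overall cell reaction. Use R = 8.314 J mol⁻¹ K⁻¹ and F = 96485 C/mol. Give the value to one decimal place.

158.1

Cathode: Ce⁴⁺/Ce³⁺; anode: Fe²⁺/Fe. E°cell = (+1.61) − (-0.42) = +2.03 V, with n = 2.
ΔG° = −nFE° = −RT ln K, so ln K = nFE°/(RT) = (2)(96485)(+2.03) / ((8.314)(298)) = 158.110.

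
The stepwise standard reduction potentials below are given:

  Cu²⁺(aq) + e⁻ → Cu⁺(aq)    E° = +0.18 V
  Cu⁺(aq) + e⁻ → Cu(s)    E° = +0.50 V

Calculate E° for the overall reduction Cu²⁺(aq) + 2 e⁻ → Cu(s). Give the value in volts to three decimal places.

Standard free energies of sequential steps add: ΔG°₃ = ΔG°₁ + ΔG°₂, so n₃E°₃ = n₁E°₁ + n₂E°₂.
E°₃ = (1×+0.18 + 1×+0.50) / 2 = (+0.680) / 2 = +0.340 V.

+0.340 V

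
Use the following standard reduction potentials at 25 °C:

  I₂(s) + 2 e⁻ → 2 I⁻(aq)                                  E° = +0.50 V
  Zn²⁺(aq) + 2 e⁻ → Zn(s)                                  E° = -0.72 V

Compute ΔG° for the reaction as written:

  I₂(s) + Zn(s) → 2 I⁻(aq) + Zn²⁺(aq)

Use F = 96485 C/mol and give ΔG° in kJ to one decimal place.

-235.4 kJ

As written, I₂/I⁻ is reduced (cathode) and Zn²⁺/Zn is oxidised (anode), so E°cell = (+0.50) − (-0.72) = +1.22 V.
Balancing electrons gives n = 2.
ΔG° = −nFE° = −(2)(96485)(+1.22) = -235,423 J = -235.4 kJ.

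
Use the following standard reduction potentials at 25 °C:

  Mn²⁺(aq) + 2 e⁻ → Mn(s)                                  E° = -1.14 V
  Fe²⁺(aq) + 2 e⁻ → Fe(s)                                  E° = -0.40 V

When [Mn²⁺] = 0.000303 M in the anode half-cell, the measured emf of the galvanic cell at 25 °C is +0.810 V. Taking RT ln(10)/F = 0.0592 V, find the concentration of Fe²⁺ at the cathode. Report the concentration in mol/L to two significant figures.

Fe²⁺/Fe is the cathode, Mn²⁺/Mn the anode: E°cell = +0.74 V, n = 2.
Overall reaction: Fe²⁺(aq) + Mn(s) → Fe(s) + Mn²⁺(aq); Q = [Mn²⁺]^1/[Fe²⁺]^1.
From E = E° − (0.0592/n) log Q: log Q = (E° − E)·n/0.0592 = (+0.74 − (+0.810))·2/0.0592 = -2.3649.
So 1·log[Fe²⁺] = 1·log(0.000303) − log Q = -3.5186 − (-2.3649) = -1.1537; [Fe²⁺] = 10^(-1.1537) ≈ 0.070 M.

0.070 M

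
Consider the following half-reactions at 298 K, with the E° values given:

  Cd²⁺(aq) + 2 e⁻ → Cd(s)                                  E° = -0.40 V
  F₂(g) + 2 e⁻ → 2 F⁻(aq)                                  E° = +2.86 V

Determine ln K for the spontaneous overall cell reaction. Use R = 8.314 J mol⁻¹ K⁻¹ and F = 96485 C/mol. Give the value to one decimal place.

253.9

Cathode: F₂/F⁻; anode: Cd²⁺/Cd. E°cell = (+2.86) − (-0.40) = +3.26 V, with n = 2.
ΔG° = −nFE° = −RT ln K, so ln K = nFE°/(RT) = (2)(96485)(+3.26) / ((8.314)(298)) = 253.911.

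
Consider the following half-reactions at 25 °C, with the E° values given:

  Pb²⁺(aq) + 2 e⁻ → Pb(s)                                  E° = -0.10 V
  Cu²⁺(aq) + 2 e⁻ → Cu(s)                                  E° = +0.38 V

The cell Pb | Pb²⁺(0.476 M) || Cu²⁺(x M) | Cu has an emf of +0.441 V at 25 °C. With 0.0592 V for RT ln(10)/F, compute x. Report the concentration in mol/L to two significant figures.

Cu²⁺/Cu is the cathode, Pb²⁺/Pb the anode: E°cell = +0.48 V, n = 2.
Overall reaction: Cu²⁺(aq) + Pb(s) → Cu(s) + Pb²⁺(aq); Q = [Pb²⁺]^1/[Cu²⁺]^1.
From E = E° − (0.0592/n) log Q: log Q = (E° − E)·n/0.0592 = (+0.48 − (+0.441))·2/0.0592 = 1.3176.
So 1·log[Cu²⁺] = 1·log(0.476) − log Q = -0.3224 − (1.3176) = -1.6400; [Cu²⁺] = 10^(-1.6400) ≈ 0.023 M.

0.023 M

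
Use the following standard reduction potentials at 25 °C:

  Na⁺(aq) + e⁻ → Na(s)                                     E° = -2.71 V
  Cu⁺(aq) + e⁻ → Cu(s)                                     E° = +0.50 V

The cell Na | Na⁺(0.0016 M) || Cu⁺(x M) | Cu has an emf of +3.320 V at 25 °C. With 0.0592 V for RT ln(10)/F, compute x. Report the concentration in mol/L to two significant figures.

0.12 M

Cu⁺/Cu is the cathode, Na⁺/Na the anode: E°cell = +3.21 V, n = 1.
Overall reaction: Cu⁺(aq) + Na(s) → Cu(s) + Na⁺(aq); Q = [Na⁺]^1/[Cu⁺]^1.
From E = E° − (0.0592/n) log Q: log Q = (E° − E)·n/0.0592 = (+3.21 − (+3.320))·1/0.0592 = -1.8581.
So 1·log[Cu⁺] = 1·log(0.0016) − log Q = -2.7959 − (-1.8581) = -0.9378; [Cu⁺] = 10^(-0.9378) ≈ 0.12 M.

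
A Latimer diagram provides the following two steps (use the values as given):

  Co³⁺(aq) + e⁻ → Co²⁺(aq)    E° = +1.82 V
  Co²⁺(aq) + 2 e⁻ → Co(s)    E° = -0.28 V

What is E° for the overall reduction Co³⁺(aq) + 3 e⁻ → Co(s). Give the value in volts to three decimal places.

+0.420 V

Standard free energies of sequential steps add: ΔG°₃ = ΔG°₁ + ΔG°₂, so n₃E°₃ = n₁E°₁ + n₂E°₂.
E°₃ = (1×+1.82 + 2×-0.28) / 3 = (+1.260) / 3 = +0.420 V.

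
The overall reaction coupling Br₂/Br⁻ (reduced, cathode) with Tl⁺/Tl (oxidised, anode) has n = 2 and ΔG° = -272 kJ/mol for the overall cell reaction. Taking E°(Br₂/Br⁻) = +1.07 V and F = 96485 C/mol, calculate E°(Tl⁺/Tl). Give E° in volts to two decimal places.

-0.34 V

E°cell = −ΔG°/(nF) = −(-272×10³)/((2)(96485)) = +1.410 V.
Since Br₂/Br⁻ is the cathode and Tl⁺/Tl the anode, E°cell = E°(Br₂/Br⁻) − E°(Tl⁺/Tl).
So E°(Tl⁺/Tl) = E°(Br₂/Br⁻) − E°cell = (+1.07) − (+1.410) = -0.34 V.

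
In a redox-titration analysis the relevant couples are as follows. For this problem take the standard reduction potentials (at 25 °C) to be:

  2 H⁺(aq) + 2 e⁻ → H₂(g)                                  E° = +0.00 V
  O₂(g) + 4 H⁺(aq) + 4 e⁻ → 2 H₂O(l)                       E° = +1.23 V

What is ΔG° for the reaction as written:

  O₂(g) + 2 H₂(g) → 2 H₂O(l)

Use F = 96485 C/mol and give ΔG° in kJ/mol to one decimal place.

As written, O₂/H₂O is reduced (cathode) and H⁺/H₂ is oxidised (anode), so E°cell = (+1.23) − (+0.00) = +1.23 V.
Balancing electrons gives n = 4.
ΔG° = −nFE° = −(4)(96485)(+1.23) = -474,706 J = -474.7 kJ/mol.

-474.7 kJ/mol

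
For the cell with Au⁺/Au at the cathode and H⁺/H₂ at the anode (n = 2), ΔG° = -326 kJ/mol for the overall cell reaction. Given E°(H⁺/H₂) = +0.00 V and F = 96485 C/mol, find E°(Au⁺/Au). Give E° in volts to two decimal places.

E°cell = −ΔG°/(nF) = −(-326×10³)/((2)(96485)) = +1.689 V.
Since Au⁺/Au is the cathode and H⁺/H₂ the anode, E°cell = E°(Au⁺/Au) − E°(H⁺/H₂).
So E°(Au⁺/Au) = E°cell + E°(H⁺/H₂) = +1.689 + (+0.00) = +1.69 V.

+1.69 V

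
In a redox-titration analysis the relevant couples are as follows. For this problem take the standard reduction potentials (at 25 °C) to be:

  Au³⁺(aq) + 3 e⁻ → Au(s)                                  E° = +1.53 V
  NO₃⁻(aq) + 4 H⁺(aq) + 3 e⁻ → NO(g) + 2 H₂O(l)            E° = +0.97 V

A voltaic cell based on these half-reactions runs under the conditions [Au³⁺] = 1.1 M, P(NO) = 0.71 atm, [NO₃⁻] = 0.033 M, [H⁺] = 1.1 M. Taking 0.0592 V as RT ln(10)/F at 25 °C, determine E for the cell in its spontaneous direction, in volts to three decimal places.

+0.584 V

Au³⁺/Au is the cathode (higher E°), NO₃⁻/NO the anode: E°cell = +1.53 − (+0.97) = +0.56 V, n = 3.
Overall: Au³⁺(aq) + NO(g) + 2 H₂O(l) → Au(s) + NO₃⁻(aq) + 4 H⁺(aq)
Q = [NO₃⁻]·[H⁺]^4 / ([Au³⁺]·P(NO)); log Q = -1.209.
E = E° − (0.0592/n) log Q = +0.56 − (0.0592/3)(-1.209) = +0.584 V.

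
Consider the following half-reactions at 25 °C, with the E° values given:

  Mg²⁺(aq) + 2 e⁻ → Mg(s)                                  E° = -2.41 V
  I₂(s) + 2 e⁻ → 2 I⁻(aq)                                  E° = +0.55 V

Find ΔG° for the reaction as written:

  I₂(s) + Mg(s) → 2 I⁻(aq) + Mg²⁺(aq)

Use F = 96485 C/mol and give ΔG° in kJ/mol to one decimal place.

As written, I₂/I⁻ is reduced (cathode) and Mg²⁺/Mg is oxidised (anode), so E°cell = (+0.55) − (-2.41) = +2.96 V.
Balancing electrons gives n = 2.
ΔG° = −nFE° = −(2)(96485)(+2.96) = -571,191 J = -571.2 kJ/mol.

-571.2 kJ/mol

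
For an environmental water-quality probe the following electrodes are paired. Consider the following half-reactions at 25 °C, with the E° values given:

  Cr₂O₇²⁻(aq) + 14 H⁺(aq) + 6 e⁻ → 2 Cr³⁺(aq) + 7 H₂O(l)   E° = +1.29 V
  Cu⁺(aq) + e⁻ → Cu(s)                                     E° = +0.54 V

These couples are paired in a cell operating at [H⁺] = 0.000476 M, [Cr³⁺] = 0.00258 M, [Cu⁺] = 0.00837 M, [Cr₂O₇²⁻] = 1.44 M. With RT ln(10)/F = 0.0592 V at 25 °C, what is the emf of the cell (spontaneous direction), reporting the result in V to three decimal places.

+0.467 V

Cr₂O₇²⁻/Cr³⁺ is the cathode (higher E°), Cu⁺/Cu the anode: E°cell = +1.29 − (+0.54) = +0.75 V, n = 6.
Overall: Cr₂O₇²⁻(aq) + 14 H⁺(aq) + 6 Cu(s) → 2 Cr³⁺(aq) + 7 H₂O(l) + 6 Cu⁺(aq)
Q = [Cr³⁺]^2·[Cu⁺]^6 / ([Cr₂O₇²⁻]·[H⁺]^14); log Q = 28.715.
E = E° − (0.0592/n) log Q = +0.75 − (0.0592/6)(28.715) = +0.467 V.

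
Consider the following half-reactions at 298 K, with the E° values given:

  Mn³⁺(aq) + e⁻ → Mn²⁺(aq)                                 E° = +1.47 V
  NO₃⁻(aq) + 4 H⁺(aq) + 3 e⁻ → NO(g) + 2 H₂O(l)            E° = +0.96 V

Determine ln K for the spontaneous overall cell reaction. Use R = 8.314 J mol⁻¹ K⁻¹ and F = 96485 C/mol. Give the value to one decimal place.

59.6

Cathode: Mn³⁺/Mn²⁺; anode: NO₃⁻/NO. E°cell = (+1.47) − (+0.96) = +0.51 V, with n = 3.
ΔG° = −nFE° = −RT ln K, so ln K = nFE°/(RT) = (3)(96485)(+0.51) / ((8.314)(298)) = 59.583.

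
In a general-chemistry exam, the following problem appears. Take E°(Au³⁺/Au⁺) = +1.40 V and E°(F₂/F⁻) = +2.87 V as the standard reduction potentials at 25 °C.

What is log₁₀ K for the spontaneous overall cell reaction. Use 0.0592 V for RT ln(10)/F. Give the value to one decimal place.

Cathode: F₂/F⁻; anode: Au³⁺/Au⁺. E°cell = +1.47 V, n = 2.
log K = nE°cell / 0.0592 = (2)(+1.47) / 0.0592 = 49.7.

49.7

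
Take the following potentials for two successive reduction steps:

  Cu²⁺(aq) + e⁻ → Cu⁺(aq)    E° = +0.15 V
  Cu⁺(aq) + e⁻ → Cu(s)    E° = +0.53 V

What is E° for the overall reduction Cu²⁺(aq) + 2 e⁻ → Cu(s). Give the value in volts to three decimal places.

Standard free energies of sequential steps add: ΔG°₃ = ΔG°₁ + ΔG°₂, so n₃E°₃ = n₁E°₁ + n₂E°₂.
E°₃ = (1×+0.15 + 1×+0.53) / 2 = (+0.680) / 2 = +0.340 V.

+0.340 V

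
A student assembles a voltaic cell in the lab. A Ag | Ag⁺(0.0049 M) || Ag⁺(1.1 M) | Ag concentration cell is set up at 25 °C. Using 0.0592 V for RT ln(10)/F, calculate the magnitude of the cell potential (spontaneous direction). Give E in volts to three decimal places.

+0.139 V

For a concentration cell E°cell = 0. The 1.1 M side is the cathode (reduction is favoured where [Ag⁺] is higher).
With n = 1, E = −(0.0592/1) log([Ag⁺]ₐₙ/[Ag⁺]꜀ₐₜ) = −(0.0592/1) log(0.0049/1.1) = −(0.0592/1)(-2.351) = +0.139 V.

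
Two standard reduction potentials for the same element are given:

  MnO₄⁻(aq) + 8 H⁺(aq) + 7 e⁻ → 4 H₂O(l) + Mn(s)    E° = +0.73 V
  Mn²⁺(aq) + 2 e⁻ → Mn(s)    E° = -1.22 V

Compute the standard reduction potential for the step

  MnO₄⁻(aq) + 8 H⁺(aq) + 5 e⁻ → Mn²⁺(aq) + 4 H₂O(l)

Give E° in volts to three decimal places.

+1.510 V

Sequential free energies add, so n₃E°₃ = n₁E°₁ + n₂E°₂.
With n₃ = 7, and the known step contributing 2×(-1.22) V, the unknown satisfies 5·E° = 7×(+0.73) − 2×(-1.22) = +7.550.
E° = +7.550 / 5 = +1.510 V.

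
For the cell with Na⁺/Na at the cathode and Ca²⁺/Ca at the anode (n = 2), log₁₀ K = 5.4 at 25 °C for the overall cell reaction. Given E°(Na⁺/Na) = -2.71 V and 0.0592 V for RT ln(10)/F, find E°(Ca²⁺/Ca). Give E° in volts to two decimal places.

E°cell = (0.0592/n)·log K = (0.0592/2)(5.4) = +0.160 V.
Since Na⁺/Na is the cathode and Ca²⁺/Ca the anode, E°cell = E°(Na⁺/Na) − E°(Ca²⁺/Ca).
So E°(Ca²⁺/Ca) = E°(Na⁺/Na) − E°cell = (-2.71) − (+0.160) = -2.87 V.

-2.87 V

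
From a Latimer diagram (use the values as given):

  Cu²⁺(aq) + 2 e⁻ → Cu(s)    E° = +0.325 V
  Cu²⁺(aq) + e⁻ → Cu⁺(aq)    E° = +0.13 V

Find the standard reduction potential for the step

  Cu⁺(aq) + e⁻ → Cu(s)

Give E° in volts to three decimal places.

Sequential free energies add, so n₃E°₃ = n₁E°₁ + n₂E°₂.
With n₃ = 2, and the known step contributing 1×(+0.13) V, the unknown satisfies 1·E° = 2×(+0.325) − 1×(+0.13) = +0.520.
E° = +0.520 / 1 = +0.520 V.

+0.520 V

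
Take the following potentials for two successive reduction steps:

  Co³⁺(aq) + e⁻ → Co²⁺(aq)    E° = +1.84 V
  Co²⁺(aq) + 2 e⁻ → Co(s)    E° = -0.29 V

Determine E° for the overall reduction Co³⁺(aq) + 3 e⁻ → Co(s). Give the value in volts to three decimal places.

+0.420 V

Standard free energies of sequential steps add: ΔG°₃ = ΔG°₁ + ΔG°₂, so n₃E°₃ = n₁E°₁ + n₂E°₂.
E°₃ = (1×+1.84 + 2×-0.29) / 3 = (+1.260) / 3 = +0.420 V.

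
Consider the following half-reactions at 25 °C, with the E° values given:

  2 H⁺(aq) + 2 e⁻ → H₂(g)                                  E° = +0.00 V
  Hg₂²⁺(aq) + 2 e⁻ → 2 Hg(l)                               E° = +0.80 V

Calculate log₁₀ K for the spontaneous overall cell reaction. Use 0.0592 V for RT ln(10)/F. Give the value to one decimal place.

Cathode: Hg₂²⁺/Hg; anode: H⁺/H₂. E°cell = +0.80 V, n = 2.
log K = nE°cell / 0.0592 = (2)(+0.80) / 0.0592 = 27.0.

27.0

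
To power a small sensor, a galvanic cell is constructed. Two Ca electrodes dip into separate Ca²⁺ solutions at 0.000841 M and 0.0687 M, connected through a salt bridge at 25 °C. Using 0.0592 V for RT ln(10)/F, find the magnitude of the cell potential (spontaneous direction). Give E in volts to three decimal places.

+0.057 V

For a concentration cell E°cell = 0. The 0.0687 M side is the cathode (reduction is favoured where [Ca²⁺] is higher).
With n = 2, E = −(0.0592/2) log([Ca²⁺]ₐₙ/[Ca²⁺]꜀ₐₜ) = −(0.0592/2) log(0.000841/0.0687) = −(0.0592/2)(-1.912) = +0.057 V.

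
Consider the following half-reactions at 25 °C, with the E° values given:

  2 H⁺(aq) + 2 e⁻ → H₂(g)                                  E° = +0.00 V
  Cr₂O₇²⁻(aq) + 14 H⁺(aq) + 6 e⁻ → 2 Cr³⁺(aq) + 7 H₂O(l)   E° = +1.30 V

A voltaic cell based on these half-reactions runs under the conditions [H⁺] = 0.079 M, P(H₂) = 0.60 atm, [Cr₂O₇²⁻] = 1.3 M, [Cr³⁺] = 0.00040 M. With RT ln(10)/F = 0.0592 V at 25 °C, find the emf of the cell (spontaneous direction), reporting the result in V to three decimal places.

Cr₂O₇²⁻/Cr³⁺ is the cathode (higher E°), H⁺/H₂ the anode: E°cell = +1.30 − (+0.00) = +1.30 V, n = 6.
Overall: Cr₂O₇²⁻(aq) + 8 H⁺(aq) + 3 H₂(g) → 2 Cr³⁺(aq) + 7 H₂O(l)
Q = [Cr³⁺]^2 / ([Cr₂O₇²⁻]·[H⁺]^8·P(H₂)^3); log Q = 2.575.
E = E° − (0.0592/n) log Q = +1.30 − (0.0592/6)(2.575) = +1.275 V.

+1.275 V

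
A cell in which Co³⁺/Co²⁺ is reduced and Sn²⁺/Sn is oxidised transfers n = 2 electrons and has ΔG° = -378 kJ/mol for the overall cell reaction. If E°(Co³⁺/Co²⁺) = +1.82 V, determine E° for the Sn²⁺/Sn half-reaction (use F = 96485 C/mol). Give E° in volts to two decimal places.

-0.14 V

E°cell = −ΔG°/(nF) = −(-378×10³)/((2)(96485)) = +1.959 V.
Since Co³⁺/Co²⁺ is the cathode and Sn²⁺/Sn the anode, E°cell = E°(Co³⁺/Co²⁺) − E°(Sn²⁺/Sn).
So E°(Sn²⁺/Sn) = E°(Co³⁺/Co²⁺) − E°cell = (+1.82) − (+1.959) = -0.14 V.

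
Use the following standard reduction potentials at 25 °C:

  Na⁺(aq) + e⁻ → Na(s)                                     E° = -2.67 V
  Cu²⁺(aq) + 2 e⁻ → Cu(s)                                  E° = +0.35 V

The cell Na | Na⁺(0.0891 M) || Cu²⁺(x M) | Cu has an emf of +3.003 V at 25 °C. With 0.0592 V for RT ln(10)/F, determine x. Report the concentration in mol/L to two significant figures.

0.0021 M

Cu²⁺/Cu is the cathode, Na⁺/Na the anode: E°cell = +3.02 V, n = 2.
Overall reaction: Cu²⁺(aq) + 2 Na(s) → Cu(s) + 2 Na⁺(aq); Q = [Na⁺]^2/[Cu²⁺]^1.
From E = E° − (0.0592/n) log Q: log Q = (E° − E)·n/0.0592 = (+3.02 − (+3.003))·2/0.0592 = 0.5743.
So 1·log[Cu²⁺] = 2·log(0.0891) − log Q = -2.1002 − (0.5743) = -2.6745; [Cu²⁺] = 10^(-2.6745) ≈ 0.0021 M.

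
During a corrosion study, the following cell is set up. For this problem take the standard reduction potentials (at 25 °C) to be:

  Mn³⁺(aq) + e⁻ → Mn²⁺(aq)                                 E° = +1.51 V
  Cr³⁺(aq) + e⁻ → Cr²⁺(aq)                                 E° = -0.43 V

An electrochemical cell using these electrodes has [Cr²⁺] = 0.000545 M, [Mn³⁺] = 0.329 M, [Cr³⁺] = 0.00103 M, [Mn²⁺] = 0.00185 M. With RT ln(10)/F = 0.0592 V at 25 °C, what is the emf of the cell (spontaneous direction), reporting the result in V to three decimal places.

Mn³⁺/Mn²⁺ is the cathode (higher E°), Cr³⁺/Cr²⁺ the anode: E°cell = +1.51 − (-0.43) = +1.94 V, n = 1.
Overall: Mn³⁺(aq) + Cr²⁺(aq) → Mn²⁺(aq) + Cr³⁺(aq)
Q = [Mn²⁺]·[Cr³⁺] / ([Mn³⁺]·[Cr²⁺]); log Q = -1.974.
E = E° − (0.0592/n) log Q = +1.94 − (0.0592/1)(-1.974) = +2.057 V.

+2.057 V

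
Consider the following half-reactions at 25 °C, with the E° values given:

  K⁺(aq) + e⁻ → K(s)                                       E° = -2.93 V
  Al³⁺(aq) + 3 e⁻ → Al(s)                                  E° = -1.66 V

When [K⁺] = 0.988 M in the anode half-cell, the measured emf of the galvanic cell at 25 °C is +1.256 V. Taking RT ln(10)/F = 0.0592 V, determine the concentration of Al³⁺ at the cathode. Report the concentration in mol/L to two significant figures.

0.19 M

Al³⁺/Al is the cathode, K⁺/K the anode: E°cell = +1.27 V, n = 3.
Overall reaction: Al³⁺(aq) + 3 K(s) → Al(s) + 3 K⁺(aq); Q = [K⁺]^3/[Al³⁺]^1.
From E = E° − (0.0592/n) log Q: log Q = (E° − E)·n/0.0592 = (+1.27 − (+1.256))·3/0.0592 = 0.7095.
So 1·log[Al³⁺] = 3·log(0.988) − log Q = -0.0157 − (0.7095) = -0.7252; [Al³⁺] = 10^(-0.7252) ≈ 0.19 M.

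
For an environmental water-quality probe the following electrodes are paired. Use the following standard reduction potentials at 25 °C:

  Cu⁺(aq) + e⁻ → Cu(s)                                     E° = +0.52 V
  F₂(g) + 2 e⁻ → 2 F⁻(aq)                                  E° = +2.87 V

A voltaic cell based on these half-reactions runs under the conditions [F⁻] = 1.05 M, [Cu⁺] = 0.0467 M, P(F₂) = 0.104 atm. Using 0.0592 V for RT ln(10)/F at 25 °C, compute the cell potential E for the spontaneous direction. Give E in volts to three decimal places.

+2.398 V

F₂/F⁻ is the cathode (higher E°), Cu⁺/Cu the anode: E°cell = +2.87 − (+0.52) = +2.35 V, n = 2.
Overall: F₂(g) + 2 Cu(s) → 2 F⁻(aq) + 2 Cu⁺(aq)
Q = [F⁻]^2·[Cu⁺]^2 / (P(F₂)); log Q = -1.636.
E = E° − (0.0592/n) log Q = +2.35 − (0.0592/2)(-1.636) = +2.398 V.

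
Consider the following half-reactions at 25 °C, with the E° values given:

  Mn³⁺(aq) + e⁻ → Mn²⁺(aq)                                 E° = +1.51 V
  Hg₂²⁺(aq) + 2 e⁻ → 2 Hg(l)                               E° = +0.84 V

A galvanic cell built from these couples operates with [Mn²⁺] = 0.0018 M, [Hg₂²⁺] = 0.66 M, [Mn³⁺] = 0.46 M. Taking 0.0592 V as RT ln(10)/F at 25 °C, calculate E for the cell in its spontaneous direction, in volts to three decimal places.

Mn³⁺/Mn²⁺ is the cathode (higher E°), Hg₂²⁺/Hg the anode: E°cell = +1.51 − (+0.84) = +0.67 V, n = 2.
Overall: 2 Mn³⁺(aq) + 2 Hg(l) → 2 Mn²⁺(aq) + Hg₂²⁺(aq)
Q = [Mn²⁺]^2·[Hg₂²⁺] / ([Mn³⁺]^2); log Q = -4.995.
E = E° − (0.0592/n) log Q = +0.67 − (0.0592/2)(-4.995) = +0.818 V.

+0.818 V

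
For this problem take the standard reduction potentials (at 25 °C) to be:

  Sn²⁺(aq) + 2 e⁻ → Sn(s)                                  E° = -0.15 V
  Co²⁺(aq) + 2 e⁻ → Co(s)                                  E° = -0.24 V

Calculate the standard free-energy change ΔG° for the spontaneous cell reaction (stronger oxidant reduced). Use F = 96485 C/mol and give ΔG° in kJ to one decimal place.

Sn²⁺/Sn (E° = -0.15 V) is the cathode; Co²⁺/Co (E° = -0.24 V) is the anode, so E°cell = +0.09 V.
Balancing electrons gives n = 2 (lcm of 2 and 2).
ΔG° = −nFE° = −(2)(96485)(+0.09) = -17,367 J = -17.4 kJ.

-17.4 kJ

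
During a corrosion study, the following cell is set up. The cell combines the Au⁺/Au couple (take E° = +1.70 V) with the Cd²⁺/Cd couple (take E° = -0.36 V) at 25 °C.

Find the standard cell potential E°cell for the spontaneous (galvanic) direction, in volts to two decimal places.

+2.06 V

The Au⁺/Au couple has the higher reduction potential, so it is the cathode; Cd²⁺/Cd is oxidised at the anode.
E°cell = E°(cathode) − E°(anode) = (+1.70) − (-0.36) = +2.06 V.
Since E°cell > 0, the reaction is spontaneous under standard conditions.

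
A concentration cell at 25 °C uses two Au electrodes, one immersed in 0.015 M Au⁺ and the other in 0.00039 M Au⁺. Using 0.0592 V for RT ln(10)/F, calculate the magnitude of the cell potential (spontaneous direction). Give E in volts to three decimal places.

+0.094 V

For a concentration cell E°cell = 0. The 0.015 M side is the cathode (reduction is favoured where [Au⁺] is higher).
With n = 1, E = −(0.0592/1) log([Au⁺]ₐₙ/[Au⁺]꜀ₐₜ) = −(0.0592/1) log(0.00039/0.015) = −(0.0592/1)(-1.585) = +0.094 V.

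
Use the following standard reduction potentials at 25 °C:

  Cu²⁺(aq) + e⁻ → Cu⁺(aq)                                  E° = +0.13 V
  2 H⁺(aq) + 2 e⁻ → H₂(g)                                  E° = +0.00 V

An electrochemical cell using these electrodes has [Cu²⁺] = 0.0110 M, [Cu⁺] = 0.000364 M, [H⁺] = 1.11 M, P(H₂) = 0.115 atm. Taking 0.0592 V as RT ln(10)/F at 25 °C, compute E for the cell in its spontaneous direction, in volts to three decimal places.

+0.187 V

Cu²⁺/Cu⁺ is the cathode (higher E°), H⁺/H₂ the anode: E°cell = +0.13 − (+0.00) = +0.13 V, n = 2.
Overall: 2 Cu²⁺(aq) + H₂(g) → 2 Cu⁺(aq) + 2 H⁺(aq)
Q = [Cu⁺]^2·[H⁺]^2 / ([Cu²⁺]^2·P(H₂)); log Q = -1.931.
E = E° − (0.0592/n) log Q = +0.13 − (0.0592/2)(-1.931) = +0.187 V.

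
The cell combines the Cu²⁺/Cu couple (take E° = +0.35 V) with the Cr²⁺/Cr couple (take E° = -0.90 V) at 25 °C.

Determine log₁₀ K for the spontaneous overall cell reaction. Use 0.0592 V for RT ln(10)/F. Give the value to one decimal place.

42.2

Cathode: Cu²⁺/Cu; anode: Cr²⁺/Cr. E°cell = +1.25 V, n = 2.
log K = nE°cell / 0.0592 = (2)(+1.25) / 0.0592 = 42.2.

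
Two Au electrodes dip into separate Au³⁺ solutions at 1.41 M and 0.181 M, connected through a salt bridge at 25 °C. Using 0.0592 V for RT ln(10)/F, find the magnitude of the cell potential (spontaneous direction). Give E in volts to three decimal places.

For a concentration cell E°cell = 0. The 1.41 M side is the cathode (reduction is favoured where [Au³⁺] is higher).
With n = 3, E = −(0.0592/3) log([Au³⁺]ₐₙ/[Au³⁺]꜀ₐₜ) = −(0.0592/3) log(0.181/1.41) = −(0.0592/3)(-0.892) = +0.018 V.

+0.018 V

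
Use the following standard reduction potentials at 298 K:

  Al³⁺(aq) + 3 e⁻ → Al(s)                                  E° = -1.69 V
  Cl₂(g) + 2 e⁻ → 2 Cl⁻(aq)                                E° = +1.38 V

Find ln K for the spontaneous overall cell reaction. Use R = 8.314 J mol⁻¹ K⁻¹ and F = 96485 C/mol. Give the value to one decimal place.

Cathode: Cl₂/Cl⁻; anode: Al³⁺/Al. E°cell = (+1.38) − (-1.69) = +3.07 V, with n = 6.
ΔG° = −nFE° = −RT ln K, so ln K = nFE°/(RT) = (6)(96485)(+3.07) / ((8.314)(298)) = 717.337.

717.3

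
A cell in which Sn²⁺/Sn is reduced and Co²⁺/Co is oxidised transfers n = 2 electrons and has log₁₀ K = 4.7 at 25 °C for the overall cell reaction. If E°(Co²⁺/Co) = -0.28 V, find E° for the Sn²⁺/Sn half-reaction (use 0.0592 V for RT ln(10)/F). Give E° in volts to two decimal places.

-0.14 V

E°cell = (0.0592/n)·log K = (0.0592/2)(4.7) = +0.139 V.
Since Sn²⁺/Sn is the cathode and Co²⁺/Co the anode, E°cell = E°(Sn²⁺/Sn) − E°(Co²⁺/Co).
So E°(Sn²⁺/Sn) = E°cell + E°(Co²⁺/Co) = +0.139 + (-0.28) = -0.14 V.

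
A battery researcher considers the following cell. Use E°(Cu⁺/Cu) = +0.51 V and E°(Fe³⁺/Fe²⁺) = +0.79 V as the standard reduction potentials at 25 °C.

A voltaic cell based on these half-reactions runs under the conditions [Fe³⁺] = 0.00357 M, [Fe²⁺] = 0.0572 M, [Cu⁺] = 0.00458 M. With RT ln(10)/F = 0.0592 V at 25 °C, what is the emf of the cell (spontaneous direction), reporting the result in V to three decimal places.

Fe³⁺/Fe²⁺ is the cathode (higher E°), Cu⁺/Cu the anode: E°cell = +0.79 − (+0.51) = +0.28 V, n = 1.
Overall: Fe³⁺(aq) + Cu(s) → Fe²⁺(aq) + Cu⁺(aq)
Q = [Fe²⁺]·[Cu⁺] / ([Fe³⁺]); log Q = -1.134.
E = E° − (0.0592/n) log Q = +0.28 − (0.0592/1)(-1.134) = +0.347 V.

+0.347 V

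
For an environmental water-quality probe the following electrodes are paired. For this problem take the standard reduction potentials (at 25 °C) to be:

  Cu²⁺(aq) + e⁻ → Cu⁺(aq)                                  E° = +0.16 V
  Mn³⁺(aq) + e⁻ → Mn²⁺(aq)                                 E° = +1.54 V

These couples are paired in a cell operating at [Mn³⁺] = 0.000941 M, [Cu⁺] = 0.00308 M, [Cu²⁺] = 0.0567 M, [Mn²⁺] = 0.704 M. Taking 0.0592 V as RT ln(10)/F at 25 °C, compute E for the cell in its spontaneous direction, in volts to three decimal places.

Mn³⁺/Mn²⁺ is the cathode (higher E°), Cu²⁺/Cu⁺ the anode: E°cell = +1.54 − (+0.16) = +1.38 V, n = 1.
Overall: Mn³⁺(aq) + Cu⁺(aq) → Mn²⁺(aq) + Cu²⁺(aq)
Q = [Mn²⁺]·[Cu²⁺] / ([Mn³⁺]·[Cu⁺]); log Q = 4.139.
E = E° − (0.0592/n) log Q = +1.38 − (0.0592/1)(4.139) = +1.135 V.

+1.135 V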